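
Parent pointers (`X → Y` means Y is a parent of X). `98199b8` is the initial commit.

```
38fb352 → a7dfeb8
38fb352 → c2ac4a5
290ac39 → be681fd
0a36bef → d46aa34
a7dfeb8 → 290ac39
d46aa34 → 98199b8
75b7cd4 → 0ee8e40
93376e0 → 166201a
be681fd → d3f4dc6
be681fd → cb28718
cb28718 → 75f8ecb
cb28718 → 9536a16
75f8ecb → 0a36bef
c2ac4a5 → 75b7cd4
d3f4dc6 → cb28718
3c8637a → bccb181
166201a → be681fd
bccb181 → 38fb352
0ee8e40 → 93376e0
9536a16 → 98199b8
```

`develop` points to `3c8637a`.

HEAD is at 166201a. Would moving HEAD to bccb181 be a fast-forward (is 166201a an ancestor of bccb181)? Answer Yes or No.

Yes

A fast-forward from 166201a to bccb181 is possible iff 166201a is an ancestor of bccb181.
Ancestors of bccb181: {0a36bef, 0ee8e40, 166201a, 290ac39, 38fb352, 75b7cd4, 75f8ecb, 93376e0, 9536a16, 98199b8, a7dfeb8, bccb181, be681fd, c2ac4a5, cb28718, d3f4dc6, d46aa34}.
166201a is among them, so fast-forward is possible.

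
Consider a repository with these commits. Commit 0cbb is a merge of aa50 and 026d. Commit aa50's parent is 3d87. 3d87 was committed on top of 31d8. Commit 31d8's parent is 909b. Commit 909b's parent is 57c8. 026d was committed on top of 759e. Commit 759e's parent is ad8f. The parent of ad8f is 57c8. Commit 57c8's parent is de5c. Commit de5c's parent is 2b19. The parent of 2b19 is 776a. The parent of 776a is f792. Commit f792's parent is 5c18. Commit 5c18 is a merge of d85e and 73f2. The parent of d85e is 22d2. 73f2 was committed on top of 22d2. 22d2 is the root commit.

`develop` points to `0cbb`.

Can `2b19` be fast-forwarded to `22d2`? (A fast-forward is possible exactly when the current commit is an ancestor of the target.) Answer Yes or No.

A fast-forward from 2b19 to 22d2 is possible iff 2b19 is an ancestor of 22d2.
Ancestors of 22d2: {22d2}.
2b19 is not among them, so fast-forward is not possible.

No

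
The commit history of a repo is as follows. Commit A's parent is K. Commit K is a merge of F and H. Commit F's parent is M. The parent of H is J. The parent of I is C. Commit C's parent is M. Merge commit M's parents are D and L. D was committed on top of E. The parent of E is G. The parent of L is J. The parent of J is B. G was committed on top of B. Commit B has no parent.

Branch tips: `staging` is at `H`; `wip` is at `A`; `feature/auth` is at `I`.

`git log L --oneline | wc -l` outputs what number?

Walking parent pointers from L: reachable set = {B, J, L}.
That is 3 commits.

3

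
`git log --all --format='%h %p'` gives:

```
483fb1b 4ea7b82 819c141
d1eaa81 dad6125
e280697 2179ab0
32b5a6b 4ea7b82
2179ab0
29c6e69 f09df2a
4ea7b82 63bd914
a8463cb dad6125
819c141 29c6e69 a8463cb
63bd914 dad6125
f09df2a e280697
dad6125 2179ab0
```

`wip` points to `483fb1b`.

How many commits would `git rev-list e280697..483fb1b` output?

8

Reachable from 483fb1b: {2179ab0, 29c6e69, 483fb1b, 4ea7b82, 63bd914, 819c141, a8463cb, dad6125, e280697, f09df2a}.
Reachable from e280697: {2179ab0, e280697}.
In 483fb1b's history but not e280697's: {29c6e69, 483fb1b, 4ea7b82, 63bd914, 819c141, a8463cb, dad6125, f09df2a} — 8 commits.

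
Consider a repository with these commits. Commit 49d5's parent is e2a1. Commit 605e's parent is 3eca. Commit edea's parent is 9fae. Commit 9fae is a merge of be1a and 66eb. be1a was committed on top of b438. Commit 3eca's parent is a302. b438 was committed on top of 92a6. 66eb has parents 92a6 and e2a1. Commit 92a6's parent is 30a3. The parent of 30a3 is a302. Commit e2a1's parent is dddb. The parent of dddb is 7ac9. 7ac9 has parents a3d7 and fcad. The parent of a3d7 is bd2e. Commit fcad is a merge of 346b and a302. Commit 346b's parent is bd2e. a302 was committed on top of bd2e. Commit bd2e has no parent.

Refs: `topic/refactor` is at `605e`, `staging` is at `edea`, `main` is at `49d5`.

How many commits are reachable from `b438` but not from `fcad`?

Reachable from b438: {30a3, 92a6, a302, b438, bd2e}.
Reachable from fcad: {346b, a302, bd2e, fcad}.
In b438's history but not fcad's: {30a3, 92a6, b438} — 3 commits.

3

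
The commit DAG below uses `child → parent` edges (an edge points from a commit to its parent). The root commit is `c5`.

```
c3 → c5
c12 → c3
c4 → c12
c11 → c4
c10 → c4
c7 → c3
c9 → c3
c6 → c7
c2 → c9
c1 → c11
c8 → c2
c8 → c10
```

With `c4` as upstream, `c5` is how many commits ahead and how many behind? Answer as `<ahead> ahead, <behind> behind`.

0 ahead, 3 behind

Reachable from c5: {c5}.
Reachable from c4: {c12, c3, c4, c5}.
Only in c5's history (ahead): {} — 0.
Only in c4's history (behind): {c12, c3, c4} — 3.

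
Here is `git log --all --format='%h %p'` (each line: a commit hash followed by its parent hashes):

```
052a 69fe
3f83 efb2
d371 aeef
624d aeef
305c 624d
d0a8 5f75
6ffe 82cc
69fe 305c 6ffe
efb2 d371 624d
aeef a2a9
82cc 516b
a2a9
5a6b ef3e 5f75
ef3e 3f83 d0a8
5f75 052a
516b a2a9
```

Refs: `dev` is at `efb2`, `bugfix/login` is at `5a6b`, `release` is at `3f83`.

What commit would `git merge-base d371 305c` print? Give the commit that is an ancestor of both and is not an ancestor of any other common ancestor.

aeef

Ancestors of d371: {a2a9, aeef, d371}.
Ancestors of 305c: {305c, 624d, a2a9, aeef}.
Common ancestors: {a2a9, aeef}.
Among these, aeef is not an ancestor of any other common ancestor — it is the merge base.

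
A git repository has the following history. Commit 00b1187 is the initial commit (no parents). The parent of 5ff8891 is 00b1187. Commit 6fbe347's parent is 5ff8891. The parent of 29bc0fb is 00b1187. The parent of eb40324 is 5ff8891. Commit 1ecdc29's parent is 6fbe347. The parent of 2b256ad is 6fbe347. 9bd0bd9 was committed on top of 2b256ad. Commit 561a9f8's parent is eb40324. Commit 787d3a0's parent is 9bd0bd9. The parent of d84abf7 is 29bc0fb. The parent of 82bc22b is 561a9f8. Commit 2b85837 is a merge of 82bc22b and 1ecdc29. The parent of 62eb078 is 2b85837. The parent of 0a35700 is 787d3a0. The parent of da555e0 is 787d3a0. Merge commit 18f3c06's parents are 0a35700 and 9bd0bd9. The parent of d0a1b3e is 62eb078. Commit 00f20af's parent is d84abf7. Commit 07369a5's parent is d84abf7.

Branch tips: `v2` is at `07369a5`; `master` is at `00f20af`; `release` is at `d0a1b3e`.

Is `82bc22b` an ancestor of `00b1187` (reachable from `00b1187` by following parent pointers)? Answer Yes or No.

No

Ancestors of 00b1187: {00b1187}.
82bc22b is not in that set, so it is not an ancestor of 00b1187.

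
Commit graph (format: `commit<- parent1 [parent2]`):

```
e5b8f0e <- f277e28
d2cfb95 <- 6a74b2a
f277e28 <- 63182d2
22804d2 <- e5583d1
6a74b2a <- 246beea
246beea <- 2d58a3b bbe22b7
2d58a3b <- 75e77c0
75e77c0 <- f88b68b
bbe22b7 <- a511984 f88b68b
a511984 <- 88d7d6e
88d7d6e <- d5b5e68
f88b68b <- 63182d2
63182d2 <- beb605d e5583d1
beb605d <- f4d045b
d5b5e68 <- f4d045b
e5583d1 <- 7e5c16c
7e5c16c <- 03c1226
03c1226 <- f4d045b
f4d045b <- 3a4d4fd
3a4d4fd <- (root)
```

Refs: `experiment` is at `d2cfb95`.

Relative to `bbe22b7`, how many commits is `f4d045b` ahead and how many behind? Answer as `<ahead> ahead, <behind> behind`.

0 ahead, 10 behind

Reachable from f4d045b: {3a4d4fd, f4d045b}.
Reachable from bbe22b7: {03c1226, 3a4d4fd, 63182d2, 7e5c16c, 88d7d6e, a511984, bbe22b7, beb605d, d5b5e68, e5583d1, f4d045b, f88b68b}.
Only in f4d045b's history (ahead): {} — 0.
Only in bbe22b7's history (behind): {03c1226, 63182d2, 7e5c16c, 88d7d6e, a511984, bbe22b7, beb605d, d5b5e68, e5583d1, f88b68b} — 10.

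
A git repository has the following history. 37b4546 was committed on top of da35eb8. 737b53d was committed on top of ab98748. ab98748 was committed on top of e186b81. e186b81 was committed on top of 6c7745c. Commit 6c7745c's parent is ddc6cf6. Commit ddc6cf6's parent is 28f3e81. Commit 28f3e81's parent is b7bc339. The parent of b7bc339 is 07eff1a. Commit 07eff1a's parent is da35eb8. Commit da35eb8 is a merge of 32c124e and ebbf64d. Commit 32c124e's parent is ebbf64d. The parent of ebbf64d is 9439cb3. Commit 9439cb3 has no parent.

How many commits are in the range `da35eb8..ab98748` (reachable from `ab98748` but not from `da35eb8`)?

7

Reachable from ab98748: {07eff1a, 28f3e81, 32c124e, 6c7745c, 9439cb3, ab98748, b7bc339, da35eb8, ddc6cf6, e186b81, ebbf64d}.
Reachable from da35eb8: {32c124e, 9439cb3, da35eb8, ebbf64d}.
In ab98748's history but not da35eb8's: {07eff1a, 28f3e81, 6c7745c, ab98748, b7bc339, ddc6cf6, e186b81} — 7 commits.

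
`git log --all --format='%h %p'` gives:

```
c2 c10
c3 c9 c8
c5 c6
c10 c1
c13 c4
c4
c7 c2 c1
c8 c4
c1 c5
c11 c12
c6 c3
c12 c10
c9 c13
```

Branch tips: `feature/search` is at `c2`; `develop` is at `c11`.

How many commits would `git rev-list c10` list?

Walking parent pointers from c10: reachable set = {c1, c10, c13, c3, c4, c5, c6, c8, c9}.
That is 9 commits.

9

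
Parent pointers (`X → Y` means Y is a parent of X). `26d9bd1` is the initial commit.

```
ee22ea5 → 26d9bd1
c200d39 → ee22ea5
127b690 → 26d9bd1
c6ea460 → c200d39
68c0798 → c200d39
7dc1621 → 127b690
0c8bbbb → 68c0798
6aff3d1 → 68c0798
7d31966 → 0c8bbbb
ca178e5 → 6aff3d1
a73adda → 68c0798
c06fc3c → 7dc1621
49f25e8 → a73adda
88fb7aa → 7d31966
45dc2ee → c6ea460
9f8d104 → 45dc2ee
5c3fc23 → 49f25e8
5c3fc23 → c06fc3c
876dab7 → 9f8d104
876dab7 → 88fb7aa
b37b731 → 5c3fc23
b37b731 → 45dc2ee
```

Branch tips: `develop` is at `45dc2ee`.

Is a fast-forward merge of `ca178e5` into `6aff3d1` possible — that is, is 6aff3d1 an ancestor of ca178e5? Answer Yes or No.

Yes

A fast-forward from 6aff3d1 to ca178e5 is possible iff 6aff3d1 is an ancestor of ca178e5.
Ancestors of ca178e5: {26d9bd1, 68c0798, 6aff3d1, c200d39, ca178e5, ee22ea5}.
6aff3d1 is among them, so fast-forward is possible.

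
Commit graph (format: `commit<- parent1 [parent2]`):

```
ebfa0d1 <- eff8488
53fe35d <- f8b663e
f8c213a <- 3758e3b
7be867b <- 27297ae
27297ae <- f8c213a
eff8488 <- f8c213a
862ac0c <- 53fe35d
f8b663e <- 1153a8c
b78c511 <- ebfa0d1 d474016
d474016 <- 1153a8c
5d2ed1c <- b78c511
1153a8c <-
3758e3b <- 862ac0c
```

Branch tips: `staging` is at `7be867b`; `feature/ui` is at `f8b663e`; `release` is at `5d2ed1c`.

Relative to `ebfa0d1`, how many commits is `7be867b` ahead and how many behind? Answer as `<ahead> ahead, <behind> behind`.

2 ahead, 2 behind

Reachable from 7be867b: {1153a8c, 27297ae, 3758e3b, 53fe35d, 7be867b, 862ac0c, f8b663e, f8c213a}.
Reachable from ebfa0d1: {1153a8c, 3758e3b, 53fe35d, 862ac0c, ebfa0d1, eff8488, f8b663e, f8c213a}.
Only in 7be867b's history (ahead): {27297ae, 7be867b} — 2.
Only in ebfa0d1's history (behind): {ebfa0d1, eff8488} — 2.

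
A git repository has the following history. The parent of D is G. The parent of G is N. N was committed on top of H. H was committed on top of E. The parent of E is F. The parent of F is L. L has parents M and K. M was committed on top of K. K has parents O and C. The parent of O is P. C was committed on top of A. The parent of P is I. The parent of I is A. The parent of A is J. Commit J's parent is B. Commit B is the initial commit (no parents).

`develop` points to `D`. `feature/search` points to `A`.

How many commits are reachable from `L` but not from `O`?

4

Reachable from L: {A, B, C, I, J, K, L, M, O, P}.
Reachable from O: {A, B, I, J, O, P}.
In L's history but not O's: {C, K, L, M} — 4 commits.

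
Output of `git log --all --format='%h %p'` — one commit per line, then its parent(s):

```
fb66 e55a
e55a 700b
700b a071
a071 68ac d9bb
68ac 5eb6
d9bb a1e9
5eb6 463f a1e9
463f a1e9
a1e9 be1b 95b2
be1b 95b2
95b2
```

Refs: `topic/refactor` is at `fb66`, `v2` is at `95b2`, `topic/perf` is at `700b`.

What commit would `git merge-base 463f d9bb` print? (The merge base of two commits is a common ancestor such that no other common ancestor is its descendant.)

a1e9

Ancestors of 463f: {463f, 95b2, a1e9, be1b}.
Ancestors of d9bb: {95b2, a1e9, be1b, d9bb}.
Common ancestors: {95b2, a1e9, be1b}.
Among these, a1e9 is not an ancestor of any other common ancestor — it is the merge base.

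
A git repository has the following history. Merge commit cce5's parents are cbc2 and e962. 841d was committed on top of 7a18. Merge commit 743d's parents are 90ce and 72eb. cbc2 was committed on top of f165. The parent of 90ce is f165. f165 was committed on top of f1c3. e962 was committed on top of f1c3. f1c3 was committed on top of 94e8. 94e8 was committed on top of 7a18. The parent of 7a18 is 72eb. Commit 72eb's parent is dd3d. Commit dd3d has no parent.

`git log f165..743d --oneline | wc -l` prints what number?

Reachable from 743d: {72eb, 743d, 7a18, 90ce, 94e8, dd3d, f165, f1c3}.
Reachable from f165: {72eb, 7a18, 94e8, dd3d, f165, f1c3}.
In 743d's history but not f165's: {743d, 90ce} — 2 commits.

2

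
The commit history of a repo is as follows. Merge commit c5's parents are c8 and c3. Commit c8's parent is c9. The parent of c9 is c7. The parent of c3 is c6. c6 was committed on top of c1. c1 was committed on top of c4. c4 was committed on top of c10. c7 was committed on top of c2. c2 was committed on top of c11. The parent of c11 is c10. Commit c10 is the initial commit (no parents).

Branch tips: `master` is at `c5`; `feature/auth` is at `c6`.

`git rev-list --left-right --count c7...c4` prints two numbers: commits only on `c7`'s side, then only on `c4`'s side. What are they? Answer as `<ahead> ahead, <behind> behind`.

Reachable from c7: {c10, c11, c2, c7}.
Reachable from c4: {c10, c4}.
Only in c7's history (ahead): {c11, c2, c7} — 3.
Only in c4's history (behind): {c4} — 1.

3 ahead, 1 behind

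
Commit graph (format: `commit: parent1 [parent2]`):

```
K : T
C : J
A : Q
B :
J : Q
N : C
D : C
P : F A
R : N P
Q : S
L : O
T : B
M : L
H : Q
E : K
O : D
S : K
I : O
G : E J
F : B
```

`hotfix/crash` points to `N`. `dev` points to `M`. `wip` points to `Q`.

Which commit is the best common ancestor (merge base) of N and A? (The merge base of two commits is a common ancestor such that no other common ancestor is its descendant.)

Q

Ancestors of N: {B, C, J, K, N, Q, S, T}.
Ancestors of A: {A, B, K, Q, S, T}.
Common ancestors: {B, K, Q, S, T}.
Among these, Q is not an ancestor of any other common ancestor — it is the merge base.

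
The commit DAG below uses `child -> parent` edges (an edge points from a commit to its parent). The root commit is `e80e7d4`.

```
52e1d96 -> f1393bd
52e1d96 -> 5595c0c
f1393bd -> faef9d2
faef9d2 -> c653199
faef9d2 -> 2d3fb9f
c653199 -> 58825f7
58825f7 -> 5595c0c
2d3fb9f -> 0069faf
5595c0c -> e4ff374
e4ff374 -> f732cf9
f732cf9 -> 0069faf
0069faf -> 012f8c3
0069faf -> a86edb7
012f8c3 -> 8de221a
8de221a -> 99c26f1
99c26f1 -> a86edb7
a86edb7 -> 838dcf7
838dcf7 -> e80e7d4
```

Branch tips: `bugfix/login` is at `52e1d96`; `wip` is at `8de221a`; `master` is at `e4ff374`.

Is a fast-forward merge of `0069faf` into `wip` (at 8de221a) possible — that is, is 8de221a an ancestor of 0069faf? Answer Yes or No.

A fast-forward from 8de221a to 0069faf is possible iff 8de221a is an ancestor of 0069faf.
Ancestors of 0069faf: {0069faf, 012f8c3, 838dcf7, 8de221a, 99c26f1, a86edb7, e80e7d4}.
8de221a is among them, so fast-forward is possible.

Yes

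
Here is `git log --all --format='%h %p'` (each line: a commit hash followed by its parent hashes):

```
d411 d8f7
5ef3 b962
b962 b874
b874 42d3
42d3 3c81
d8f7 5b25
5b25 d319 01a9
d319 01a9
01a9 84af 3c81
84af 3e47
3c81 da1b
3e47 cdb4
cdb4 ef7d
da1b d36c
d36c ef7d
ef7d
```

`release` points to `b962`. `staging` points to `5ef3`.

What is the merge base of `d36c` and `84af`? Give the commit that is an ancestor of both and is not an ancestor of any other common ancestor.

ef7d

Ancestors of d36c: {d36c, ef7d}.
Ancestors of 84af: {3e47, 84af, cdb4, ef7d}.
Common ancestors: {ef7d}.
The only common ancestor is ef7d, so it is the merge base.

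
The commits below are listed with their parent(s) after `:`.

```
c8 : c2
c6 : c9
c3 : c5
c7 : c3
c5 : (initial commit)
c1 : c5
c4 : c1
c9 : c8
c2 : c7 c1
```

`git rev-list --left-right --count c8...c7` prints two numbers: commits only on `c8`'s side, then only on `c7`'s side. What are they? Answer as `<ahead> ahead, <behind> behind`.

3 ahead, 0 behind

Reachable from c8: {c1, c2, c3, c5, c7, c8}.
Reachable from c7: {c3, c5, c7}.
Only in c8's history (ahead): {c1, c2, c8} — 3.
Only in c7's history (behind): {} — 0.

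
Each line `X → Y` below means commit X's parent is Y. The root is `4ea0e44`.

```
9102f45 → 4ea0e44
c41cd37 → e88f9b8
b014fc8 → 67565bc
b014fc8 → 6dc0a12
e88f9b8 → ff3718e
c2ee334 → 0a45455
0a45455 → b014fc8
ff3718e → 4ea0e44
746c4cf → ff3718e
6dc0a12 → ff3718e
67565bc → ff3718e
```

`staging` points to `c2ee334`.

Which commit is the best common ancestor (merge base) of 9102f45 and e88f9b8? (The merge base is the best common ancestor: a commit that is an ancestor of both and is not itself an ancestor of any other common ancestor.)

Ancestors of 9102f45: {4ea0e44, 9102f45}.
Ancestors of e88f9b8: {4ea0e44, e88f9b8, ff3718e}.
Common ancestors: {4ea0e44}.
The only common ancestor is 4ea0e44, so it is the merge base.

4ea0e44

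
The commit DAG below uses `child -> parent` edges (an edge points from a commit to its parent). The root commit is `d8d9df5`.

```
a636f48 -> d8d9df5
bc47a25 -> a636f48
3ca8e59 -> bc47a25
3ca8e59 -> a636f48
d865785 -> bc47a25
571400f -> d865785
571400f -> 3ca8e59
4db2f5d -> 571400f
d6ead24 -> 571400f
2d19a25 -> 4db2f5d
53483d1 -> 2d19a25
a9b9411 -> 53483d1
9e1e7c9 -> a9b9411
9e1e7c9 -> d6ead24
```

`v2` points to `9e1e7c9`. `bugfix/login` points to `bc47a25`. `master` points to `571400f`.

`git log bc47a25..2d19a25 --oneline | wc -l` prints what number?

Reachable from 2d19a25: {2d19a25, 3ca8e59, 4db2f5d, 571400f, a636f48, bc47a25, d865785, d8d9df5}.
Reachable from bc47a25: {a636f48, bc47a25, d8d9df5}.
In 2d19a25's history but not bc47a25's: {2d19a25, 3ca8e59, 4db2f5d, 571400f, d865785} — 5 commits.

5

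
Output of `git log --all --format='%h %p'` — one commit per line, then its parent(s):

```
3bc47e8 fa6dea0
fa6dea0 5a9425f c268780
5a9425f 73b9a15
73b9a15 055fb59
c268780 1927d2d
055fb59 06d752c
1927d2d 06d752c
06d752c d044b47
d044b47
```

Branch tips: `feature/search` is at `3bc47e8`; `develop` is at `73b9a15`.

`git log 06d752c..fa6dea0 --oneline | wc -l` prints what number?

Reachable from fa6dea0: {055fb59, 06d752c, 1927d2d, 5a9425f, 73b9a15, c268780, d044b47, fa6dea0}.
Reachable from 06d752c: {06d752c, d044b47}.
In fa6dea0's history but not 06d752c's: {055fb59, 1927d2d, 5a9425f, 73b9a15, c268780, fa6dea0} — 6 commits.

6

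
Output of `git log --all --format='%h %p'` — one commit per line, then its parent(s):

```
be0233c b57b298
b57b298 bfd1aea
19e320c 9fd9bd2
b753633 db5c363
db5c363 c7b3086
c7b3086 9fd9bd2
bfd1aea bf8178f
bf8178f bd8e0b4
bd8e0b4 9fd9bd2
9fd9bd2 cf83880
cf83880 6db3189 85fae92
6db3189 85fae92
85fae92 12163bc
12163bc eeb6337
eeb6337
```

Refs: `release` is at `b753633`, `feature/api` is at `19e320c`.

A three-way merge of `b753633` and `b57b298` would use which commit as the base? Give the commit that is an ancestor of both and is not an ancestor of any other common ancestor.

Ancestors of b753633: {12163bc, 6db3189, 85fae92, 9fd9bd2, b753633, c7b3086, cf83880, db5c363, eeb6337}.
Ancestors of b57b298: {12163bc, 6db3189, 85fae92, 9fd9bd2, b57b298, bd8e0b4, bf8178f, bfd1aea, cf83880, eeb6337}.
Common ancestors: {12163bc, 6db3189, 85fae92, 9fd9bd2, cf83880, eeb6337}.
Among these, 9fd9bd2 is not an ancestor of any other common ancestor — it is the merge base.

9fd9bd2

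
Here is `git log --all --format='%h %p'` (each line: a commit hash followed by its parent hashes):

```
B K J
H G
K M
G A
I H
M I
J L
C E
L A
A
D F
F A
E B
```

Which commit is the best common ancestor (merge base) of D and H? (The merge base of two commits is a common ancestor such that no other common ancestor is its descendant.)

Ancestors of D: {A, D, F}.
Ancestors of H: {A, G, H}.
Common ancestors: {A}.
The only common ancestor is A, so it is the merge base.

A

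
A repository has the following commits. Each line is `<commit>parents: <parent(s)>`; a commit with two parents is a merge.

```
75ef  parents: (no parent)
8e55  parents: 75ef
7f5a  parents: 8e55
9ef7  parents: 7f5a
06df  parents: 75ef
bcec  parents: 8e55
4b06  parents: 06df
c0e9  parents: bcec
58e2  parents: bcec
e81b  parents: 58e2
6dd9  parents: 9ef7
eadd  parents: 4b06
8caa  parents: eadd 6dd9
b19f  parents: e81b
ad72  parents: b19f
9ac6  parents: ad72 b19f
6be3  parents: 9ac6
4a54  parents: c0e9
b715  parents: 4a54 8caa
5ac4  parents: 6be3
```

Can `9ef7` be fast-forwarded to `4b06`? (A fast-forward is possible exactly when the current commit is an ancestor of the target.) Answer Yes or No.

No

A fast-forward from 9ef7 to 4b06 is possible iff 9ef7 is an ancestor of 4b06.
Ancestors of 4b06: {06df, 4b06, 75ef}.
9ef7 is not among them, so fast-forward is not possible.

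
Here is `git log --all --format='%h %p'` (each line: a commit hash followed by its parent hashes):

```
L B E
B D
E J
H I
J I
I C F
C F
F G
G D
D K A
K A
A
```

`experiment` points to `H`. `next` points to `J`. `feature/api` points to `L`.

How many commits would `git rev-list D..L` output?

8

Reachable from L: {A, B, C, D, E, F, G, I, J, K, L}.
Reachable from D: {A, D, K}.
In L's history but not D's: {B, C, E, F, G, I, J, L} — 8 commits.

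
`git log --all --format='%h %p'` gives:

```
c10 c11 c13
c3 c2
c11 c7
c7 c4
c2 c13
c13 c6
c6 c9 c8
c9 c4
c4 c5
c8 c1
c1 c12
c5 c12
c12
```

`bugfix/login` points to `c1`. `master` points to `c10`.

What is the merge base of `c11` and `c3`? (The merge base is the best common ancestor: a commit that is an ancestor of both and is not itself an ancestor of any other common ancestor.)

Ancestors of c11: {c11, c12, c4, c5, c7}.
Ancestors of c3: {c1, c12, c13, c2, c3, c4, c5, c6, c8, c9}.
Common ancestors: {c12, c4, c5}.
Among these, c4 is not an ancestor of any other common ancestor — it is the merge base.

c4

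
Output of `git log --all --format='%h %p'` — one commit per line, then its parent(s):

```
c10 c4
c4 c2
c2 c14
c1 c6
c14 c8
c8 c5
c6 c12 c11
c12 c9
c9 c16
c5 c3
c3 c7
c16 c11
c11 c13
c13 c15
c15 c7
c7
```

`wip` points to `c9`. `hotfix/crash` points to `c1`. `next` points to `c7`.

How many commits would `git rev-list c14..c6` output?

7

Reachable from c6: {c11, c12, c13, c15, c16, c6, c7, c9}.
Reachable from c14: {c14, c3, c5, c7, c8}.
In c6's history but not c14's: {c11, c12, c13, c15, c16, c6, c9} — 7 commits.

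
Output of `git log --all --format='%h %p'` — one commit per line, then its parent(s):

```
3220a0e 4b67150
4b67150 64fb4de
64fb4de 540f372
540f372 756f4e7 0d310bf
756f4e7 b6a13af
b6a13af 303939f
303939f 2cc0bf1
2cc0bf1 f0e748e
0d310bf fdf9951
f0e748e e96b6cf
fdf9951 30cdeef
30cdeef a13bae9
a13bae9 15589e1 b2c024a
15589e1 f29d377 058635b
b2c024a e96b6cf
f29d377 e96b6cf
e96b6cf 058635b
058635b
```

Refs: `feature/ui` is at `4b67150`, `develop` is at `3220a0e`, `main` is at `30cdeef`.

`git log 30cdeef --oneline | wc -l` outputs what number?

Walking parent pointers from 30cdeef: reachable set = {058635b, 15589e1, 30cdeef, a13bae9, b2c024a, e96b6cf, f29d377}.
That is 7 commits.

7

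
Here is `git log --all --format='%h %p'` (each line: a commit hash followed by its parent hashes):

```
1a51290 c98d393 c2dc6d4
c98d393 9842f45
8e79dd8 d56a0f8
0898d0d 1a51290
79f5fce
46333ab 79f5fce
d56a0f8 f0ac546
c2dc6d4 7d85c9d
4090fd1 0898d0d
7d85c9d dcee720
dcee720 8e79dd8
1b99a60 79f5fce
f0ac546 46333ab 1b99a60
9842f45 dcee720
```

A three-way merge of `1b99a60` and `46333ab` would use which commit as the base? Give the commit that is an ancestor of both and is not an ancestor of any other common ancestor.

79f5fce

Ancestors of 1b99a60: {1b99a60, 79f5fce}.
Ancestors of 46333ab: {46333ab, 79f5fce}.
Common ancestors: {79f5fce}.
The only common ancestor is 79f5fce, so it is the merge base.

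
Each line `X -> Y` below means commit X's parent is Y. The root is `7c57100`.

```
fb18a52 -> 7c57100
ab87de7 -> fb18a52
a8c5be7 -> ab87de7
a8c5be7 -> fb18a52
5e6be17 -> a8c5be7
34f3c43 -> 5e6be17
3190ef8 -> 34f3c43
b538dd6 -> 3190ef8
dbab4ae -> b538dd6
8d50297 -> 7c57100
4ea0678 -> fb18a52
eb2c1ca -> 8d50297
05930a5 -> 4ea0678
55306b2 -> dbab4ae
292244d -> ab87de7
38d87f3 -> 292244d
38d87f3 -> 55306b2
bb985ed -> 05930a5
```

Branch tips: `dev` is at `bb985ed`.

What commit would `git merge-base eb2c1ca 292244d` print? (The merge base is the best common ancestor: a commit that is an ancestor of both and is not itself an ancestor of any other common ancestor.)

7c57100

Ancestors of eb2c1ca: {7c57100, 8d50297, eb2c1ca}.
Ancestors of 292244d: {292244d, 7c57100, ab87de7, fb18a52}.
Common ancestors: {7c57100}.
The only common ancestor is 7c57100, so it is the merge base.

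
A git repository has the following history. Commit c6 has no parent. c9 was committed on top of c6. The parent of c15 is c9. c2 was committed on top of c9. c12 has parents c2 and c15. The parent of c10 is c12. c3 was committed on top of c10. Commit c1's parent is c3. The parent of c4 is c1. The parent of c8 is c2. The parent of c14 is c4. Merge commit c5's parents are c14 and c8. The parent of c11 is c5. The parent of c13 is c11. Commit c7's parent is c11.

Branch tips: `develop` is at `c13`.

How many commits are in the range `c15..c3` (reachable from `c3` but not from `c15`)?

Reachable from c3: {c10, c12, c15, c2, c3, c6, c9}.
Reachable from c15: {c15, c6, c9}.
In c3's history but not c15's: {c10, c12, c2, c3} — 4 commits.

4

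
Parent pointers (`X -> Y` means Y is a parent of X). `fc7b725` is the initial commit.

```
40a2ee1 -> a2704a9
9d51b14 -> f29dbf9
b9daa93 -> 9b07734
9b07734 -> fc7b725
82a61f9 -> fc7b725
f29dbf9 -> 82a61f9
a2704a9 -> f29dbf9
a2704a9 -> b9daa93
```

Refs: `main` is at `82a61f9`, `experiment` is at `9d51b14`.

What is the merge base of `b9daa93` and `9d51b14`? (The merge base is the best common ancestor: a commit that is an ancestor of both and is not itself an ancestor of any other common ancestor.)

fc7b725

Ancestors of b9daa93: {9b07734, b9daa93, fc7b725}.
Ancestors of 9d51b14: {82a61f9, 9d51b14, f29dbf9, fc7b725}.
Common ancestors: {fc7b725}.
The only common ancestor is fc7b725, so it is the merge base.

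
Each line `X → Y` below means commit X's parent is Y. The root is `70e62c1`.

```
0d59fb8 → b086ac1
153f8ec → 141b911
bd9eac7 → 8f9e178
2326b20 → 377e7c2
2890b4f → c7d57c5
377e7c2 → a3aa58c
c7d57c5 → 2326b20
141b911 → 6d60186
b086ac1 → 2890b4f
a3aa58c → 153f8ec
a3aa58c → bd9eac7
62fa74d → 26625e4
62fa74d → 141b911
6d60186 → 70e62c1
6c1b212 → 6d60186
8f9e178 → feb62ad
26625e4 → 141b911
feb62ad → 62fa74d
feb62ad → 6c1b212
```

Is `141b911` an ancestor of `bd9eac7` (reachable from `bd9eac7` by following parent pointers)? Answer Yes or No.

Yes

Ancestors of bd9eac7 (commits reachable by following parents): {141b911, 26625e4, 62fa74d, 6c1b212, 6d60186, 70e62c1, 8f9e178, bd9eac7, feb62ad}.
141b911 is in that set, so it is an ancestor of bd9eac7.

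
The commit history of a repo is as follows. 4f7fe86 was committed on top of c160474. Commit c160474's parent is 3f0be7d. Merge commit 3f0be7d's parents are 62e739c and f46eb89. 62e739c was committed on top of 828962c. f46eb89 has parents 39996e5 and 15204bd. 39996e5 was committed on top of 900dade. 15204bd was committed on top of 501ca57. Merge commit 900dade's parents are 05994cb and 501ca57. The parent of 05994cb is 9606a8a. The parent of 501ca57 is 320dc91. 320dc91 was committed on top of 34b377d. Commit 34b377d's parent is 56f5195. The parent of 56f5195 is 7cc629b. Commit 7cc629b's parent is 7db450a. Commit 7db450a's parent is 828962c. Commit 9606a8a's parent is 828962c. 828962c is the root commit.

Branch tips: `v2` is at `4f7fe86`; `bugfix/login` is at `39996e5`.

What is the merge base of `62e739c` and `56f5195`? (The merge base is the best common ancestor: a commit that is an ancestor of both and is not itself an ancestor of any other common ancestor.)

828962c

Ancestors of 62e739c: {62e739c, 828962c}.
Ancestors of 56f5195: {56f5195, 7cc629b, 7db450a, 828962c}.
Common ancestors: {828962c}.
The only common ancestor is 828962c, so it is the merge base.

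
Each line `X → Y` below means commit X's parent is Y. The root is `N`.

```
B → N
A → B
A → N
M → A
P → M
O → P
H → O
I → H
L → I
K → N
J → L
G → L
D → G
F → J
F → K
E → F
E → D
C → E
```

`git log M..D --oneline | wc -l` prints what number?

Reachable from D: {A, B, D, G, H, I, L, M, N, O, P}.
Reachable from M: {A, B, M, N}.
In D's history but not M's: {D, G, H, I, L, O, P} — 7 commits.

7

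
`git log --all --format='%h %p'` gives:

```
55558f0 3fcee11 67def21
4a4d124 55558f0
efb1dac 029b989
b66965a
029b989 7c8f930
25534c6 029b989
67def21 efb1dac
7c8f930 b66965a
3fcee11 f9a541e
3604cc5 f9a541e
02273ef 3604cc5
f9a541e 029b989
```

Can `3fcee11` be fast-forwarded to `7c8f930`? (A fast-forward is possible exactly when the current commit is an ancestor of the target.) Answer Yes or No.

No

A fast-forward from 3fcee11 to 7c8f930 is possible iff 3fcee11 is an ancestor of 7c8f930.
Ancestors of 7c8f930: {7c8f930, b66965a}.
3fcee11 is not among them, so fast-forward is not possible.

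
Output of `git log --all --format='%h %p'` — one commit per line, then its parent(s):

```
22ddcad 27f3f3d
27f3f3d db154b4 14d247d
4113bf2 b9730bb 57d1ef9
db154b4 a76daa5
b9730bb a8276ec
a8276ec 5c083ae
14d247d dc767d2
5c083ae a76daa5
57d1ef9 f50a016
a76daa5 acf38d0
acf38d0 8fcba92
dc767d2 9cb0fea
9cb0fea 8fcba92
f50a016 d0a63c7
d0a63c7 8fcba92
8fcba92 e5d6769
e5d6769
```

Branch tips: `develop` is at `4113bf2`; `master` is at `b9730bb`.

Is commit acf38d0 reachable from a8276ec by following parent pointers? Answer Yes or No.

Ancestors of a8276ec (commits reachable by following parents): {5c083ae, 8fcba92, a76daa5, a8276ec, acf38d0, e5d6769}.
acf38d0 is in that set, so it is an ancestor of a8276ec.

Yes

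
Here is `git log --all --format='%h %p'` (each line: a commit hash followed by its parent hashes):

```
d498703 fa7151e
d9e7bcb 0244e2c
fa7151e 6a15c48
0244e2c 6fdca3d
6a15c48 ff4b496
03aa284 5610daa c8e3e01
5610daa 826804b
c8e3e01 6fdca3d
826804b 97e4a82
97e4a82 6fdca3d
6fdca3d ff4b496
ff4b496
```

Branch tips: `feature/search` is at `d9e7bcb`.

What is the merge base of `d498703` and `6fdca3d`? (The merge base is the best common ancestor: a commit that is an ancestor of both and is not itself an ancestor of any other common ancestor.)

Ancestors of d498703: {6a15c48, d498703, fa7151e, ff4b496}.
Ancestors of 6fdca3d: {6fdca3d, ff4b496}.
Common ancestors: {ff4b496}.
The only common ancestor is ff4b496, so it is the merge base.

ff4b496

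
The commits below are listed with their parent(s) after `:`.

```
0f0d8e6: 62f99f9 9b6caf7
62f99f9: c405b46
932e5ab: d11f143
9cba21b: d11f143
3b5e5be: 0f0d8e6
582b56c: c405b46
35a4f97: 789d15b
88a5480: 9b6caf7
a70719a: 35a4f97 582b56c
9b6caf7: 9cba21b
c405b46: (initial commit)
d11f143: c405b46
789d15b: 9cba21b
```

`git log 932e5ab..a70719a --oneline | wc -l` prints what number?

Reachable from a70719a: {35a4f97, 582b56c, 789d15b, 9cba21b, a70719a, c405b46, d11f143}.
Reachable from 932e5ab: {932e5ab, c405b46, d11f143}.
In a70719a's history but not 932e5ab's: {35a4f97, 582b56c, 789d15b, 9cba21b, a70719a} — 5 commits.

5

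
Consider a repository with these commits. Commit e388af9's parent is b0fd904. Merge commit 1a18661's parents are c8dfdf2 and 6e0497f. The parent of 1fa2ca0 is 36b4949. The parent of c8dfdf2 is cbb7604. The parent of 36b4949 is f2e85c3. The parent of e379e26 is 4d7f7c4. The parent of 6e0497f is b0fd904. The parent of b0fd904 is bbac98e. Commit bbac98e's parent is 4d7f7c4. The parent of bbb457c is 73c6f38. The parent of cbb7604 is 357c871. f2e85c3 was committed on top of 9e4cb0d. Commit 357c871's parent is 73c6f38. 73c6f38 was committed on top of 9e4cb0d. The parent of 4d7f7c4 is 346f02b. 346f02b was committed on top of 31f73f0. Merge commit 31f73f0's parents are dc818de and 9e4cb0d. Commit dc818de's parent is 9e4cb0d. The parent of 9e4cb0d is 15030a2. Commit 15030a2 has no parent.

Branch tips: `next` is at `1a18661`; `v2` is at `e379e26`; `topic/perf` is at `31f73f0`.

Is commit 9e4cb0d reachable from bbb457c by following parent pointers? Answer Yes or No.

Yes

Ancestors of bbb457c (commits reachable by following parents): {15030a2, 73c6f38, 9e4cb0d, bbb457c}.
9e4cb0d is in that set, so it is an ancestor of bbb457c.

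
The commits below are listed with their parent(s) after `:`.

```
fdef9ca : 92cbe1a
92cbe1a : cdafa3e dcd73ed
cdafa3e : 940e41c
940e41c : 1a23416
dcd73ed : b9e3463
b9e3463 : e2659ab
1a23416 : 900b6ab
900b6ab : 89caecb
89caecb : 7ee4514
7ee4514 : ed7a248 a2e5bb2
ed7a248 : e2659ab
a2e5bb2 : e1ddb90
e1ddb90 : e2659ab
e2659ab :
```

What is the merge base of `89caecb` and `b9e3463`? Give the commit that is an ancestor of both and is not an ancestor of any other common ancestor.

e2659ab

Ancestors of 89caecb: {7ee4514, 89caecb, a2e5bb2, e1ddb90, e2659ab, ed7a248}.
Ancestors of b9e3463: {b9e3463, e2659ab}.
Common ancestors: {e2659ab}.
The only common ancestor is e2659ab, so it is the merge base.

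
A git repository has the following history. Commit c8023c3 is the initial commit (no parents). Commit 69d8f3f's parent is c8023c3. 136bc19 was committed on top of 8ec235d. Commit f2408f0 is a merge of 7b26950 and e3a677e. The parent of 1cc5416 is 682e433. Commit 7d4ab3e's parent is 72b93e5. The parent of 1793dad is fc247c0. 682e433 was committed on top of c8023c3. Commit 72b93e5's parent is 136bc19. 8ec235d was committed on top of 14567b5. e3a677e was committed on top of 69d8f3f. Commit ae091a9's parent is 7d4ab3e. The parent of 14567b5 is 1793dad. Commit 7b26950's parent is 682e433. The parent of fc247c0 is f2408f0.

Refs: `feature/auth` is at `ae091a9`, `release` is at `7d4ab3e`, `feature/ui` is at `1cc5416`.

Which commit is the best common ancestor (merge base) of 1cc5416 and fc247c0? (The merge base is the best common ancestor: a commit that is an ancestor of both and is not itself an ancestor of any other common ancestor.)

682e433

Ancestors of 1cc5416: {1cc5416, 682e433, c8023c3}.
Ancestors of fc247c0: {682e433, 69d8f3f, 7b26950, c8023c3, e3a677e, f2408f0, fc247c0}.
Common ancestors: {682e433, c8023c3}.
Among these, 682e433 is not an ancestor of any other common ancestor — it is the merge base.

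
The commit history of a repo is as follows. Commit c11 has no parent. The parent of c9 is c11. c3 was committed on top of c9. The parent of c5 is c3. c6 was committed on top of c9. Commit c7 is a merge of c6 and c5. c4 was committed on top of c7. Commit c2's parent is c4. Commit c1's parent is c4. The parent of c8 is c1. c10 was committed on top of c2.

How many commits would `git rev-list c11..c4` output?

6

Reachable from c4: {c11, c3, c4, c5, c6, c7, c9}.
Reachable from c11: {c11}.
In c4's history but not c11's: {c3, c4, c5, c6, c7, c9} — 6 commits.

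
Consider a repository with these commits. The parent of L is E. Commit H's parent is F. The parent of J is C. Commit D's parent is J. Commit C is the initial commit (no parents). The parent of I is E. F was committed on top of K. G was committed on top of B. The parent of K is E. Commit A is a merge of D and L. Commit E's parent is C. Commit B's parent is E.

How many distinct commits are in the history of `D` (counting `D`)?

Walking parent pointers from D: reachable set = {C, D, J}.
That is 3 commits.

3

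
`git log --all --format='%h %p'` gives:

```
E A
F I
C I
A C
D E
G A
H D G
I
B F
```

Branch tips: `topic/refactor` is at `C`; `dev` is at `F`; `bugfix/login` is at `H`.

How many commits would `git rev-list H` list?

7

Walking parent pointers from H: reachable set = {A, C, D, E, G, H, I}.
That is 7 commits.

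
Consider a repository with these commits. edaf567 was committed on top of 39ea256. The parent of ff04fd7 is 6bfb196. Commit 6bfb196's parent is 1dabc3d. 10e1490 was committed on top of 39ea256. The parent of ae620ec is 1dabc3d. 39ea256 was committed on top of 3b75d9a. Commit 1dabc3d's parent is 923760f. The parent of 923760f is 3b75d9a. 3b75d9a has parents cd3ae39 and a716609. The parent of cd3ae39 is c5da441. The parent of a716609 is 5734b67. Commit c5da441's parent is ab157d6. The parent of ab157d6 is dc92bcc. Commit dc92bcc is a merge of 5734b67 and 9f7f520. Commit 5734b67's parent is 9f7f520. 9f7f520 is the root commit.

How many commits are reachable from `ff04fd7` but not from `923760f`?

3

Reachable from ff04fd7: {1dabc3d, 3b75d9a, 5734b67, 6bfb196, 923760f, 9f7f520, a716609, ab157d6, c5da441, cd3ae39, dc92bcc, ff04fd7}.
Reachable from 923760f: {3b75d9a, 5734b67, 923760f, 9f7f520, a716609, ab157d6, c5da441, cd3ae39, dc92bcc}.
In ff04fd7's history but not 923760f's: {1dabc3d, 6bfb196, ff04fd7} — 3 commits.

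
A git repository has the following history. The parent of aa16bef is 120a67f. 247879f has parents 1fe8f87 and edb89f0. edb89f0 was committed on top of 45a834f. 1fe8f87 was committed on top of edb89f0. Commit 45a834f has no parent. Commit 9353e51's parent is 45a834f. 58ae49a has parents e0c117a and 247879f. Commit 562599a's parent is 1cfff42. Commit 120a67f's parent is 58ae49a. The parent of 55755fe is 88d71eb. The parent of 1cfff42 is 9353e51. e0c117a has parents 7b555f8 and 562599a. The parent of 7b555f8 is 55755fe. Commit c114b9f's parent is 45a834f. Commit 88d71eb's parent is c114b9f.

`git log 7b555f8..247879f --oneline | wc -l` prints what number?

Reachable from 247879f: {1fe8f87, 247879f, 45a834f, edb89f0}.
Reachable from 7b555f8: {45a834f, 55755fe, 7b555f8, 88d71eb, c114b9f}.
In 247879f's history but not 7b555f8's: {1fe8f87, 247879f, edb89f0} — 3 commits.

3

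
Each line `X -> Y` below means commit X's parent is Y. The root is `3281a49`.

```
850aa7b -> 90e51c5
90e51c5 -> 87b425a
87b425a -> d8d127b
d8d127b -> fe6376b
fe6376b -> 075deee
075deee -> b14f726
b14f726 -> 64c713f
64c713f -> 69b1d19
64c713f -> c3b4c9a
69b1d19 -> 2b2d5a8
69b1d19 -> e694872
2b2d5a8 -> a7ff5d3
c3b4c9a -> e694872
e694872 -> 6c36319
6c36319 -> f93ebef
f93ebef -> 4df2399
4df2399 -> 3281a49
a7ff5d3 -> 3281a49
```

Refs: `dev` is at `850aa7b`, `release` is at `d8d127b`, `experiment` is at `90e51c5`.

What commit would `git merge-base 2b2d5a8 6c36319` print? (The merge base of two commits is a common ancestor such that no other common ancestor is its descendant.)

3281a49

Ancestors of 2b2d5a8: {2b2d5a8, 3281a49, a7ff5d3}.
Ancestors of 6c36319: {3281a49, 4df2399, 6c36319, f93ebef}.
Common ancestors: {3281a49}.
The only common ancestor is 3281a49, so it is the merge base.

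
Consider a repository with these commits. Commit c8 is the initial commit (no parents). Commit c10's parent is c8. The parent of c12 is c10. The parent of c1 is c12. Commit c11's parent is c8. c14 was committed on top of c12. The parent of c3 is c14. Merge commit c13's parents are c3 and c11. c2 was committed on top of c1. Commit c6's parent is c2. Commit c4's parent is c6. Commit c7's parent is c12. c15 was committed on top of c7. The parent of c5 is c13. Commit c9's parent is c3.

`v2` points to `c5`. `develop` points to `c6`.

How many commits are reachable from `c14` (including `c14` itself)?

4

Walking parent pointers from c14: reachable set = {c10, c12, c14, c8}.
That is 4 commits.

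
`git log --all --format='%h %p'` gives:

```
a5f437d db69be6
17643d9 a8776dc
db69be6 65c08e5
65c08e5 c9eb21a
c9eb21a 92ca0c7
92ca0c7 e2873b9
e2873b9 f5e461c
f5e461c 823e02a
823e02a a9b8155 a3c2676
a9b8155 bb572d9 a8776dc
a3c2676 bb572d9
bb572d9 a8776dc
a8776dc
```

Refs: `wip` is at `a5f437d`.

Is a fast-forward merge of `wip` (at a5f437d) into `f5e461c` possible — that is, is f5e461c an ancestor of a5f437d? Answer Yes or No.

A fast-forward from f5e461c to a5f437d is possible iff f5e461c is an ancestor of a5f437d.
Ancestors of a5f437d: {65c08e5, 823e02a, 92ca0c7, a3c2676, a5f437d, a8776dc, a9b8155, bb572d9, c9eb21a, db69be6, e2873b9, f5e461c}.
f5e461c is among them, so fast-forward is possible.

Yes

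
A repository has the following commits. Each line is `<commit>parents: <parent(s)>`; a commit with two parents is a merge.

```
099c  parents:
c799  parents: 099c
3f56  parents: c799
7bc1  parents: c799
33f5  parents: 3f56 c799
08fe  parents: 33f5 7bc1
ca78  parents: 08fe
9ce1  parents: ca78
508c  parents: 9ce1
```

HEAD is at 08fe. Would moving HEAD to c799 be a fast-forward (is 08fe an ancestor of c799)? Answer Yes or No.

No

A fast-forward from 08fe to c799 is possible iff 08fe is an ancestor of c799.
Ancestors of c799: {099c, c799}.
08fe is not among them, so fast-forward is not possible.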